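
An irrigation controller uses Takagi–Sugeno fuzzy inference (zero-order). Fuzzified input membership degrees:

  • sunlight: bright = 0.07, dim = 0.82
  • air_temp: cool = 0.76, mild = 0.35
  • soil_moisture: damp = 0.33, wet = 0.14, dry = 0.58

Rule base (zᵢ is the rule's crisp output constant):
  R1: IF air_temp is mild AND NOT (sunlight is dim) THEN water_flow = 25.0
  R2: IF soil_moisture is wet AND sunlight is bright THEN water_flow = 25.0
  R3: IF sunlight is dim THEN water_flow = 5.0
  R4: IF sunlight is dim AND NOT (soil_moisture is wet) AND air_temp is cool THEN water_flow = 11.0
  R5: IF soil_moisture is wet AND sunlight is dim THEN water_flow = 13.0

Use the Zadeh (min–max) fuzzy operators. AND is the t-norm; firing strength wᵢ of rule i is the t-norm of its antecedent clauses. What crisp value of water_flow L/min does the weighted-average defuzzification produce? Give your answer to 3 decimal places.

10.421

R1 (z=25.0): mild=0.35, ¬dim=1−0.82=0.18; AND[min(a, b)] → w = 0.18
R2 (z=25.0): wet=0.14, bright=0.07; AND[min(a, b)] → w = 0.07
R3 (z=5.0): dim=0.82 → w = 0.82
R4 (z=11.0): dim=0.82, ¬wet=1−0.14=0.86, cool=0.76; AND[min(a, b)] → w = 0.76
R5 (z=13.0): wet=0.14, dim=0.82; AND[min(a, b)] → w = 0.14
Weighted average = (0.18·25.0 + 0.07·25.0 + 0.82·5.0 + 0.76·11.0 + 0.14·13.0) / (0.18 + 0.07 + 0.82 + 0.76 + 0.14)
  = 20.5300 / 1.9700 = 10.421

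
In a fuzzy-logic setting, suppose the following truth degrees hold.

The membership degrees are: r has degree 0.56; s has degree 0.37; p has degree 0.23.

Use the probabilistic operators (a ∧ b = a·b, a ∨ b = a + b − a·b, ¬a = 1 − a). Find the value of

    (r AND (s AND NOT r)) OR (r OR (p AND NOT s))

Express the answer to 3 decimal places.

0.658

NOT r = 1 − 0.5600 = 0.4400
s AND NOT r = a·b on (0.3700, 0.4400) = 0.1628
r AND (s AND NOT r) = a·b on (0.5600, 0.1628) = 0.0912
NOT s = 1 − 0.3700 = 0.6300
p AND NOT s = a·b on (0.2300, 0.6300) = 0.1449
r OR (p AND NOT s) = a + b − a·b on (0.5600, 0.1449) = 0.6238
(r AND (s AND NOT r)) OR (r OR (p AND NOT s)) = a + b − a·b on (0.0912, 0.6238) = 0.6581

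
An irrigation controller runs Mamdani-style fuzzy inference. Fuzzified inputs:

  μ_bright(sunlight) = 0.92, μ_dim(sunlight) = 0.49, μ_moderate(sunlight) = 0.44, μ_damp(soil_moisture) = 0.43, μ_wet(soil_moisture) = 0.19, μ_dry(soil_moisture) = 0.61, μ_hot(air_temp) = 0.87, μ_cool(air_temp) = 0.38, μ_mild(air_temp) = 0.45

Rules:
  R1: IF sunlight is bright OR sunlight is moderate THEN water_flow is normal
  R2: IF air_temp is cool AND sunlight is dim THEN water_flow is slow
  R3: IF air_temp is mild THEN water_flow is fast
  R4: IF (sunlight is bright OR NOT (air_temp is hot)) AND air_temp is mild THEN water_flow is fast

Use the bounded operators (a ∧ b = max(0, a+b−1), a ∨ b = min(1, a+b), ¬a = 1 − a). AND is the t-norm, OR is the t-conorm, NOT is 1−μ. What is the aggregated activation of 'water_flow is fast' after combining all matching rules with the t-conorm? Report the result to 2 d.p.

R1: bright=0.92, moderate=0.44; OR[min(1, a+b)] → w = 1.00
R2: cool=0.38, dim=0.49; AND[max(0, a+b−1)] → w = 0.00
R3: mild=0.45 → w = 0.45
R4: (bright=0.92 OR ¬hot=1−0.87=0.13) = 1.00; AND[max(0, a+b−1)] with mild=0.45 → w = 0.45
Rules with consequent 'fast': {R3, R4} → strengths 0.45, 0.45
Aggregate via t-conorm [min(1, a+b)]: 0.90

0.90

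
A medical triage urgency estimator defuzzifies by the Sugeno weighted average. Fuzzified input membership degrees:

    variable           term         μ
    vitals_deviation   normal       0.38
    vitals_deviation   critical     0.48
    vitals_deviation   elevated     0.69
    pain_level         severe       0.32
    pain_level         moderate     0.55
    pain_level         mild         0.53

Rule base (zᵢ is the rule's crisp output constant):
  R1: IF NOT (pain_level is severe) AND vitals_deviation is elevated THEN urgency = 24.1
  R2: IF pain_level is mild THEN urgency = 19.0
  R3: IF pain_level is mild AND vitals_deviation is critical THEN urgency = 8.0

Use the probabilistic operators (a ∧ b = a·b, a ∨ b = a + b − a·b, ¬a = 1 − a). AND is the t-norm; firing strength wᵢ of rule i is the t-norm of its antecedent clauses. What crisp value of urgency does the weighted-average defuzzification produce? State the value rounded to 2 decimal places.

R1 (z=24.1): ¬severe=1−0.32=0.68, elevated=0.69; AND[a·b] → w = 0.4692
R2 (z=19.0): mild=0.53 → w = 0.5300
R3 (z=8.0): mild=0.53, critical=0.48; AND[a·b] → w = 0.2544
Weighted average = (0.4692·24.1 + 0.5300·19.0 + 0.2544·8.0) / (0.4692 + 0.5300 + 0.2544)
  = 23.4129 / 1.2536 = 18.68

18.68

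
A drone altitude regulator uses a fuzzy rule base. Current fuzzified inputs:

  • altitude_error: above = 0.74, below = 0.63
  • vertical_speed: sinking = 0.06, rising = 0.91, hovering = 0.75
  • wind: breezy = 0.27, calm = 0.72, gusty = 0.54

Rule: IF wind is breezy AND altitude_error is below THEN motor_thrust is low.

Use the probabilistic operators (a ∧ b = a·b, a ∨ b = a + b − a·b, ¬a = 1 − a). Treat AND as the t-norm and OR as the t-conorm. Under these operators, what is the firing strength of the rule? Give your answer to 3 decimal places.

firing strength: breezy=0.27, below=0.63; AND[a·b] → w = 0.1701

0.170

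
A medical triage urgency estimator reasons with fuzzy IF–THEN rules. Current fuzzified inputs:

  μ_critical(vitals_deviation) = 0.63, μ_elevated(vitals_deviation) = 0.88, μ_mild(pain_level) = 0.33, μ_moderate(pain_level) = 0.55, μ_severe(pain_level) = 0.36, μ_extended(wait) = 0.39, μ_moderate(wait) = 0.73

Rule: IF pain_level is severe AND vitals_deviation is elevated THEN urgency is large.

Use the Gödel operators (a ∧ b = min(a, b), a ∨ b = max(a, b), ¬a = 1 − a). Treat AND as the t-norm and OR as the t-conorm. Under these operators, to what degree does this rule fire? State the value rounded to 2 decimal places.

0.36

firing strength: severe=0.36, elevated=0.88; AND[min(a, b)] → w = 0.36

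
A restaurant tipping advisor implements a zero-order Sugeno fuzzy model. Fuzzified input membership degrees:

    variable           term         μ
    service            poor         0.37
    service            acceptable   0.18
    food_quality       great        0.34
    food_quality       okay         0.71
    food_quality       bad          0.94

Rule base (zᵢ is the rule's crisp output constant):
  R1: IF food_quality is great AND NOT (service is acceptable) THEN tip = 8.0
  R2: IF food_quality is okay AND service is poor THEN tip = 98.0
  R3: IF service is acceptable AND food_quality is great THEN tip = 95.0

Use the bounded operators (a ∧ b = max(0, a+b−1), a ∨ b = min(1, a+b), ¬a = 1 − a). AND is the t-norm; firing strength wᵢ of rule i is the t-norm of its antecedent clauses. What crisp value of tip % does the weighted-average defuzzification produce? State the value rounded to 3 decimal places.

R1 (z=8.0): great=0.34, ¬acceptable=1−0.18=0.82; AND[max(0, a+b−1)] → w = 0.16
R2 (z=98.0): okay=0.71, poor=0.37; AND[max(0, a+b−1)] → w = 0.08
R3 (z=95.0): acceptable=0.18, great=0.34; AND[max(0, a+b−1)] → w = 0.00
Weighted average = (0.16·8.0 + 0.08·98.0 + 0.00·95.0) / (0.16 + 0.08 + 0.00)
  = 9.1200 / 0.2400 = 38.000

38.000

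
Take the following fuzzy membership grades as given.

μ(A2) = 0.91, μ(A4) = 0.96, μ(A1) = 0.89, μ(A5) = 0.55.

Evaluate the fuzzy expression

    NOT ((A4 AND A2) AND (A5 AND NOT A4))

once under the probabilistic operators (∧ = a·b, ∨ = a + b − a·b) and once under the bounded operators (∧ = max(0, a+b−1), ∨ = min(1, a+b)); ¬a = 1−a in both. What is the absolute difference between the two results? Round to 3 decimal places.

0.019

Under probabilistic:
  A4 AND A2 = a·b on (0.9600, 0.9100) = 0.8736
  NOT A4 = 1 − 0.9600 = 0.0400
  A5 AND NOT A4 = a·b on (0.5500, 0.0400) = 0.0220
  (A4 AND A2) AND (A5 AND NOT A4) = a·b on (0.8736, 0.0220) = 0.0192
  NOT ((A4 AND A2) AND (A5 AND NOT A4)) = 1 − 0.0192 = 0.9808
  → value = 0.9808
Under bounded:
  A4 AND A2 = max(0, a+b−1) on (0.96, 0.91) = 0.87
  NOT A4 = 1 − 0.96 = 0.04
  A5 AND NOT A4 = max(0, a+b−1) on (0.55, 0.04) = 0.00
  (A4 AND A2) AND (A5 AND NOT A4) = max(0, a+b−1) on (0.87, 0.00) = 0.00
  NOT ((A4 AND A2) AND (A5 AND NOT A4)) = 1 − 0.00 = 1.00
  → value = 1.0000
|0.9808 − 1.0000| = 0.019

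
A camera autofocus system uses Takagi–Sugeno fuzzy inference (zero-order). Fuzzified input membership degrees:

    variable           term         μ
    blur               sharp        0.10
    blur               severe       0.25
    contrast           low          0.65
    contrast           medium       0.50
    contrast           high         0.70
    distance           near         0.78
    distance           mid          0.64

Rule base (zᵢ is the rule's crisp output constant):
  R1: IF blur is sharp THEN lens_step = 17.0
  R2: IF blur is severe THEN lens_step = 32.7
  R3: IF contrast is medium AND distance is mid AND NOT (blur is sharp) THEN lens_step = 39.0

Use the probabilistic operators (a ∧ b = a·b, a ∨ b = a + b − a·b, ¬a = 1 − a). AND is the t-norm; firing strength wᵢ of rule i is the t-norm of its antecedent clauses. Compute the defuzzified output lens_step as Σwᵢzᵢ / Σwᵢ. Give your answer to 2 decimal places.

33.08

R1 (z=17.0): sharp=0.10 → w = 0.1000
R2 (z=32.7): severe=0.25 → w = 0.2500
R3 (z=39.0): medium=0.50, mid=0.64, ¬sharp=1−0.10=0.90; AND[a·b] → w = 0.2880
Weighted average = (0.1000·17.0 + 0.2500·32.7 + 0.2880·39.0) / (0.1000 + 0.2500 + 0.2880)
  = 21.1070 / 0.6380 = 33.08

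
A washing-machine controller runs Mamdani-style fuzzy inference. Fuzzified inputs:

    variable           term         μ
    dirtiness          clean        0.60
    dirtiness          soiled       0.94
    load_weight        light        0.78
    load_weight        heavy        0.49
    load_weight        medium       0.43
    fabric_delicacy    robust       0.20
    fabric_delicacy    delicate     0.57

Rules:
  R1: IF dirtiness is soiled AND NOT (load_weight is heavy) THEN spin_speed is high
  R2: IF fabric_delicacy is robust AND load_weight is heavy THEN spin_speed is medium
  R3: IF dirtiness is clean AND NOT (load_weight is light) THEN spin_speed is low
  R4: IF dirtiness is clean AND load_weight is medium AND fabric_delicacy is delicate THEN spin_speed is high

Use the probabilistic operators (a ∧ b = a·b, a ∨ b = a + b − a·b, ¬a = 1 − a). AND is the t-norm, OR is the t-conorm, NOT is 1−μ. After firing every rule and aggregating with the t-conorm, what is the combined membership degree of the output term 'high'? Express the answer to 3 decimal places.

0.556

R1: soiled=0.94, ¬heavy=1−0.49=0.51; AND[a·b] → w = 0.4794
R2: robust=0.20, heavy=0.49; AND[a·b] → w = 0.0980
R3: clean=0.60, ¬light=1−0.78=0.22; AND[a·b] → w = 0.1320
R4: clean=0.60, medium=0.43, delicate=0.57; AND[a·b] → w = 0.1471
Rules with consequent 'high': {R1, R4} → strengths 0.4794, 0.1471
Aggregate via t-conorm [a + b − a·b]: 0.5560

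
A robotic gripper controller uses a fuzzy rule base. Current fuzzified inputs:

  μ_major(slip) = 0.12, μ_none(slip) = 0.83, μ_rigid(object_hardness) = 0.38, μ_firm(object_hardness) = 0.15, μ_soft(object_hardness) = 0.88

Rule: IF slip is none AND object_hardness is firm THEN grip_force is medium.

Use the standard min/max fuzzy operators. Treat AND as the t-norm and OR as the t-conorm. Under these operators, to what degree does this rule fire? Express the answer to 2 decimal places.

0.15

firing strength: none=0.83, firm=0.15; AND[min(a, b)] → w = 0.15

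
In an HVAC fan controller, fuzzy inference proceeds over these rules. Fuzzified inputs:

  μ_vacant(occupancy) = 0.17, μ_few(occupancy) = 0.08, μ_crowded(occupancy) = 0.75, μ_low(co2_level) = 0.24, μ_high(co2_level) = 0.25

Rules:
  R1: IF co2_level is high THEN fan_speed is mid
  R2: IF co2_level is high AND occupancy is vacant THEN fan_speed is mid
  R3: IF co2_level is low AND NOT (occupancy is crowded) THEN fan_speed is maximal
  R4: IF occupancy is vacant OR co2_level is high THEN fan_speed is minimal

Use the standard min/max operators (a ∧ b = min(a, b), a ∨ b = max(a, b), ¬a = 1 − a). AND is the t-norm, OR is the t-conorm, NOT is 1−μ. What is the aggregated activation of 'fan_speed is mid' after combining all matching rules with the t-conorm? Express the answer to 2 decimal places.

R1: high=0.25 → w = 0.25
R2: high=0.25, vacant=0.17; AND[min(a, b)] → w = 0.17
R3: low=0.24, ¬crowded=1−0.75=0.25; AND[min(a, b)] → w = 0.24
R4: vacant=0.17, high=0.25; OR[max(a, b)] → w = 0.25
Rules with consequent 'mid': {R1, R2} → strengths 0.25, 0.17
Aggregate via t-conorm [max(a, b)]: 0.25

0.25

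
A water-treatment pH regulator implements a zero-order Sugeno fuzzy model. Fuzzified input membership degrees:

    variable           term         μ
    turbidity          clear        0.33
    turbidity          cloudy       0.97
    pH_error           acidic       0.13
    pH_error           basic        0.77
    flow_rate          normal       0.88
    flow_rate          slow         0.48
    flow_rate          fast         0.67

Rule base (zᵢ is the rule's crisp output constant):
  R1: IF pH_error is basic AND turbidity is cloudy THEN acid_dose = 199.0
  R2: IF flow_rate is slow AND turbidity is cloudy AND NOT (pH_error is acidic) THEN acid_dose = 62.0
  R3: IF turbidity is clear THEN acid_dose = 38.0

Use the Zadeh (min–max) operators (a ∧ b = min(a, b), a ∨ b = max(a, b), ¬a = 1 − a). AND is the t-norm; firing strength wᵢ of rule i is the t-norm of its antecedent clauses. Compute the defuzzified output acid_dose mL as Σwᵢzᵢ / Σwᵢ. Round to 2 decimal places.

R1 (z=199.0): basic=0.77, cloudy=0.97; AND[min(a, b)] → w = 0.77
R2 (z=62.0): slow=0.48, cloudy=0.97, ¬acidic=1−0.13=0.87; AND[min(a, b)] → w = 0.48
R3 (z=38.0): clear=0.33 → w = 0.33
Weighted average = (0.77·199.0 + 0.48·62.0 + 0.33·38.0) / (0.77 + 0.48 + 0.33)
  = 195.5300 / 1.5800 = 123.75

123.75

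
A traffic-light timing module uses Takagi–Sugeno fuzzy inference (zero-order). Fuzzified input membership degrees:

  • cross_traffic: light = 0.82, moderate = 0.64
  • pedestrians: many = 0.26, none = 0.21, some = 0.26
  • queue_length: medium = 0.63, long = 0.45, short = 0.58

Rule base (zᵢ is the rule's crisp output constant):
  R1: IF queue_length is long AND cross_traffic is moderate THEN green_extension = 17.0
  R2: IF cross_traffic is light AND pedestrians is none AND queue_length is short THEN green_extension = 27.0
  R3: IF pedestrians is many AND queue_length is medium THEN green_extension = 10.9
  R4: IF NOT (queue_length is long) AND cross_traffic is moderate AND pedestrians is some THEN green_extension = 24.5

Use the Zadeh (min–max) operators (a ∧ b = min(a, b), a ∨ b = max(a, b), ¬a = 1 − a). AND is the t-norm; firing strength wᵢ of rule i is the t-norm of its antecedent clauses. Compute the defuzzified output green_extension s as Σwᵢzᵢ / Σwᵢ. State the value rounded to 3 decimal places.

R1 (z=17.0): long=0.45, moderate=0.64; AND[min(a, b)] → w = 0.45
R2 (z=27.0): light=0.82, none=0.21, short=0.58; AND[min(a, b)] → w = 0.21
R3 (z=10.9): many=0.26, medium=0.63; AND[min(a, b)] → w = 0.26
R4 (z=24.5): ¬long=1−0.45=0.55, moderate=0.64, some=0.26; AND[min(a, b)] → w = 0.26
Weighted average = (0.45·17.0 + 0.21·27.0 + 0.26·10.9 + 0.26·24.5) / (0.45 + 0.21 + 0.26 + 0.26)
  = 22.5240 / 1.1800 = 19.088

19.088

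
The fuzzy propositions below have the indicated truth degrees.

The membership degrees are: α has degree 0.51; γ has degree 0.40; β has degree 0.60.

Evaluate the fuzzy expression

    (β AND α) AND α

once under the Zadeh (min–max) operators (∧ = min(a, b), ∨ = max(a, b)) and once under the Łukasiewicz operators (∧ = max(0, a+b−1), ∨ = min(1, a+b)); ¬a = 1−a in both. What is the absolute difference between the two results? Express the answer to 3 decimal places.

Under Zadeh (min–max):
  β AND α = min(a, b) on (0.60, 0.51) = 0.51
  (β AND α) AND α = min(a, b) on (0.51, 0.51) = 0.51
  → value = 0.5100
Under Łukasiewicz:
  β AND α = max(0, a+b−1) on (0.60, 0.51) = 0.11
  (β AND α) AND α = max(0, a+b−1) on (0.11, 0.51) = 0.00
  → value = 0.0000
|0.5100 − 0.0000| = 0.510

0.510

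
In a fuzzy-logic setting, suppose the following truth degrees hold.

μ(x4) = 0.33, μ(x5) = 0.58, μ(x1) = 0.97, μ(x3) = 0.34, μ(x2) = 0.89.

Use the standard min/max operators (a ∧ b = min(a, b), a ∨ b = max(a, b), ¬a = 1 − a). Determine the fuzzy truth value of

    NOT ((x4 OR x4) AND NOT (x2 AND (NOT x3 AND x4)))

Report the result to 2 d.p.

x4 OR x4 = max(a, b) on (0.33, 0.33) = 0.33
NOT x3 = 1 − 0.34 = 0.66
NOT x3 AND x4 = min(a, b) on (0.66, 0.33) = 0.33
x2 AND (NOT x3 AND x4) = min(a, b) on (0.89, 0.33) = 0.33
NOT (x2 AND (NOT x3 AND x4)) = 1 − 0.33 = 0.67
(x4 OR x4) AND NOT (x2 AND (NOT x3 AND x4)) = min(a, b) on (0.33, 0.67) = 0.33
NOT ((x4 OR x4) AND NOT (x2 AND (NOT x3 AND x4))) = 1 − 0.33 = 0.67

0.67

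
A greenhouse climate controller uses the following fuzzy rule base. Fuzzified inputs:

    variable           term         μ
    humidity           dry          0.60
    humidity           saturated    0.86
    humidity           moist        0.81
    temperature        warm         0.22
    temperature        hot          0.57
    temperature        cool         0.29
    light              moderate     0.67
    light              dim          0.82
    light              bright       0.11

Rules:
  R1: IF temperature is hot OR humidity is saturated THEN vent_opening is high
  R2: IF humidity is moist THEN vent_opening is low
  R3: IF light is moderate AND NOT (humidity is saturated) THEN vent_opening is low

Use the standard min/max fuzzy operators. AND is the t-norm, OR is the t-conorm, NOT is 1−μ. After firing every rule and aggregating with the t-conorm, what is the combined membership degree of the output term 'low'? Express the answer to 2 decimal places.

0.81

R1: hot=0.57, saturated=0.86; OR[max(a, b)] → w = 0.86
R2: moist=0.81 → w = 0.81
R3: moderate=0.67, ¬saturated=1−0.86=0.14; AND[min(a, b)] → w = 0.14
Rules with consequent 'low': {R2, R3} → strengths 0.81, 0.14
Aggregate via t-conorm [max(a, b)]: 0.81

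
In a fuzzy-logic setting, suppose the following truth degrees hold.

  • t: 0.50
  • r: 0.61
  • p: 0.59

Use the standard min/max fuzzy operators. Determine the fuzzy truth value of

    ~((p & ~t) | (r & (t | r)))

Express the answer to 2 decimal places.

0.39

~t = 1 − 0.50 = 0.50
p & ~t = min(a, b) on (0.59, 0.50) = 0.50
t | r = max(a, b) on (0.50, 0.61) = 0.61
r & (t | r) = min(a, b) on (0.61, 0.61) = 0.61
(p & ~t) | (r & (t | r)) = max(a, b) on (0.50, 0.61) = 0.61
~((p & ~t) | (r & (t | r))) = 1 − 0.61 = 0.39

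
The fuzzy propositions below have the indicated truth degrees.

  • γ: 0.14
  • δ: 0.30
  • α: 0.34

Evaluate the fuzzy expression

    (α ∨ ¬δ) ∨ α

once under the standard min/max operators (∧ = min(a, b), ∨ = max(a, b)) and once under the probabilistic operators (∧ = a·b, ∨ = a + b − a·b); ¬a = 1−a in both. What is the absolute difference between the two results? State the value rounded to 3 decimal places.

Under standard min/max:
  ¬δ = 1 − 0.30 = 0.70
  α ∨ ¬δ = max(a, b) on (0.34, 0.70) = 0.70
  (α ∨ ¬δ) ∨ α = max(a, b) on (0.70, 0.34) = 0.70
  → value = 0.7000
Under probabilistic:
  ¬δ = 1 − 0.3000 = 0.7000
  α ∨ ¬δ = a + b − a·b on (0.3400, 0.7000) = 0.8020
  (α ∨ ¬δ) ∨ α = a + b − a·b on (0.8020, 0.3400) = 0.8693
  → value = 0.8693
|0.7000 − 0.8693| = 0.169

0.169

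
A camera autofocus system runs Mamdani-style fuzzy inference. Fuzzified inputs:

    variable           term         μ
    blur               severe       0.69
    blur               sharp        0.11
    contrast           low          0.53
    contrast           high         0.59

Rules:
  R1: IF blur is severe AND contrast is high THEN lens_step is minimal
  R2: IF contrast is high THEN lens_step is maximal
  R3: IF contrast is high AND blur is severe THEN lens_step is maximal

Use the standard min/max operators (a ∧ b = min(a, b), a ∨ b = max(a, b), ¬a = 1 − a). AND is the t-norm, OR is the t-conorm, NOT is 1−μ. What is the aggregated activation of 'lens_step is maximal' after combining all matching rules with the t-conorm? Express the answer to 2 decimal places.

0.59

R1: severe=0.69, high=0.59; AND[min(a, b)] → w = 0.59
R2: high=0.59 → w = 0.59
R3: high=0.59, severe=0.69; AND[min(a, b)] → w = 0.59
Rules with consequent 'maximal': {R2, R3} → strengths 0.59, 0.59
Aggregate via t-conorm [max(a, b)]: 0.59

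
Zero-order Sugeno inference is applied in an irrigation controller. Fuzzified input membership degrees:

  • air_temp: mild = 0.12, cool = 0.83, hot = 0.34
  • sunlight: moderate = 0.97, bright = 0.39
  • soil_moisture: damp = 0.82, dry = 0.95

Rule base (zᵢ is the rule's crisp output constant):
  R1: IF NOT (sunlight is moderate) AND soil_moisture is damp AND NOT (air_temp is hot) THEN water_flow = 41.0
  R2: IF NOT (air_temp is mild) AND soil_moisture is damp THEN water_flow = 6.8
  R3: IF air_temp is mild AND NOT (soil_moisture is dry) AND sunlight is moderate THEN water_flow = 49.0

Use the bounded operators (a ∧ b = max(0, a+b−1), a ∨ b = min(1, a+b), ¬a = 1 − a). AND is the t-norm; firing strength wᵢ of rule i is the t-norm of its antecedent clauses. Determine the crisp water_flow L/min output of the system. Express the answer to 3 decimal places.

6.800

R1 (z=41.0): ¬moderate=1−0.97=0.03, damp=0.82, ¬hot=1−0.34=0.66; AND[max(0, a+b−1)] → w = 0.00
R2 (z=6.8): ¬mild=1−0.12=0.88, damp=0.82; AND[max(0, a+b−1)] → w = 0.70
R3 (z=49.0): mild=0.12, ¬dry=1−0.95=0.05, moderate=0.97; AND[max(0, a+b−1)] → w = 0.00
Weighted average = (0.00·41.0 + 0.70·6.8 + 0.00·49.0) / (0.00 + 0.70 + 0.00)
  = 4.7600 / 0.7000 = 6.800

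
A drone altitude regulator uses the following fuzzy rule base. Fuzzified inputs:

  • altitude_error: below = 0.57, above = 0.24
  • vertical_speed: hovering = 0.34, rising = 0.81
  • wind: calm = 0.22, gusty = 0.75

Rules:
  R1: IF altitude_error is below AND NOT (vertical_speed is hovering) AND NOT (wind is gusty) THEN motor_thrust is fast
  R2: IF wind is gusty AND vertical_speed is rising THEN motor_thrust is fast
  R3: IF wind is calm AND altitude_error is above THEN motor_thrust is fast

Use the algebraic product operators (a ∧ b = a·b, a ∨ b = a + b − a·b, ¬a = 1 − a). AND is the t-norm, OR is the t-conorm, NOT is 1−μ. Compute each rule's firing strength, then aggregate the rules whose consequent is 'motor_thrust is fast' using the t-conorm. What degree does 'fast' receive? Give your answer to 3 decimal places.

R1: below=0.57, ¬hovering=1−0.34=0.66, ¬gusty=1−0.75=0.25; AND[a·b] → w = 0.0940
R2: gusty=0.75, rising=0.81; AND[a·b] → w = 0.6075
R3: calm=0.22, above=0.24; AND[a·b] → w = 0.0528
Rules with consequent 'fast': {R1, R2, R3} → strengths 0.0940, 0.6075, 0.0528
Aggregate via t-conorm [a + b − a·b]: 0.6632

0.663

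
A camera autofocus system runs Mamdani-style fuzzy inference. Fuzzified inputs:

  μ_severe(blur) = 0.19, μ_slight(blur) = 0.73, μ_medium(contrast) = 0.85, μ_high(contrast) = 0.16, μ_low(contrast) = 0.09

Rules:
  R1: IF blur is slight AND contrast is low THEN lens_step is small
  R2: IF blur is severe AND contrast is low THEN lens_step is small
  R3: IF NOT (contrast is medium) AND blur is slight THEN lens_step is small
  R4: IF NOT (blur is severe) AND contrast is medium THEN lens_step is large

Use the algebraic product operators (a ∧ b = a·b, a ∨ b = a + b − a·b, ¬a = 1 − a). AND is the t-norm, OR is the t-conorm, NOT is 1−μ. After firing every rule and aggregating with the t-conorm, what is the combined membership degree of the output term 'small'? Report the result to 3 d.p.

R1: slight=0.73, low=0.09; AND[a·b] → w = 0.0657
R2: severe=0.19, low=0.09; AND[a·b] → w = 0.0171
R3: ¬medium=1−0.85=0.15, slight=0.73; AND[a·b] → w = 0.1095
R4: ¬severe=1−0.19=0.81, medium=0.85; AND[a·b] → w = 0.6885
Rules with consequent 'small': {R1, R2, R3} → strengths 0.0657, 0.0171, 0.1095
Aggregate via t-conorm [a + b − a·b]: 0.1822

0.182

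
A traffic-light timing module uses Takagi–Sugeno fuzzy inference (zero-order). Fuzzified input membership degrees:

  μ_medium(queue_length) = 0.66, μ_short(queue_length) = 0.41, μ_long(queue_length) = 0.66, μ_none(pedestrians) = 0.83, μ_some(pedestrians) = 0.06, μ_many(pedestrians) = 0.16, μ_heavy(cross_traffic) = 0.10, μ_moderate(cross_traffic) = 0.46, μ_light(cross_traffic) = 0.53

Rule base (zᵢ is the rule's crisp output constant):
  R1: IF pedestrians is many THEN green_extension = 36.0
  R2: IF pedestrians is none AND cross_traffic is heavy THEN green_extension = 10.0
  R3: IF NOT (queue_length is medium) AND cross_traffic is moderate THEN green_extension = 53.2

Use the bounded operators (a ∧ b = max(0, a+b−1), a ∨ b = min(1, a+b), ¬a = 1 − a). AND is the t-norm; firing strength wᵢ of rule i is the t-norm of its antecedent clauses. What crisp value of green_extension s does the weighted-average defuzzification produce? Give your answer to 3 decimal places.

R1 (z=36.0): many=0.16 → w = 0.16
R2 (z=10.0): none=0.83, heavy=0.10; AND[max(0, a+b−1)] → w = 0.00
R3 (z=53.2): ¬medium=1−0.66=0.34, moderate=0.46; AND[max(0, a+b−1)] → w = 0.00
Weighted average = (0.16·36.0 + 0.00·10.0 + 0.00·53.2) / (0.16 + 0.00 + 0.00)
  = 5.7600 / 0.1600 = 36.000

36.000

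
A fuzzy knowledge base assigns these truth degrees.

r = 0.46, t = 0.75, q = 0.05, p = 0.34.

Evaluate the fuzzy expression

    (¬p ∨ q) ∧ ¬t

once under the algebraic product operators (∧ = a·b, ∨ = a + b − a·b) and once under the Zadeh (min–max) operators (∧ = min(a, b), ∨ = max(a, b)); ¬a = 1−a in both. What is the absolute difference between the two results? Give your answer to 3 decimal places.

0.081

Under algebraic product:
  ¬p = 1 − 0.3400 = 0.6600
  ¬p ∨ q = a + b − a·b on (0.6600, 0.0500) = 0.6770
  ¬t = 1 − 0.7500 = 0.2500
  (¬p ∨ q) ∧ ¬t = a·b on (0.6770, 0.2500) = 0.1692
  → value = 0.1692
Under Zadeh (min–max):
  ¬p = 1 − 0.34 = 0.66
  ¬p ∨ q = max(a, b) on (0.66, 0.05) = 0.66
  ¬t = 1 − 0.75 = 0.25
  (¬p ∨ q) ∧ ¬t = min(a, b) on (0.66, 0.25) = 0.25
  → value = 0.2500
|0.1692 − 0.2500| = 0.081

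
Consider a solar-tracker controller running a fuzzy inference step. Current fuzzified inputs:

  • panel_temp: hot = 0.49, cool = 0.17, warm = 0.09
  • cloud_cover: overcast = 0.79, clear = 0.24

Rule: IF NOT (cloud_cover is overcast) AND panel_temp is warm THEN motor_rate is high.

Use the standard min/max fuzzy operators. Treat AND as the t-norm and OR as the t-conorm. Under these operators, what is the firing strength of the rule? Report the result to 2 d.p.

0.09

firing strength: ¬overcast=1−0.79=0.21, warm=0.09; AND[min(a, b)] → w = 0.09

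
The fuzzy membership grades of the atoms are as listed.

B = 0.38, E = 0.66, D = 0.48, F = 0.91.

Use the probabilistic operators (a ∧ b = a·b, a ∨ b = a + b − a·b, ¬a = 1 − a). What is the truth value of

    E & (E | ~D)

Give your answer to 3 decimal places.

0.552

~D = 1 − 0.4800 = 0.5200
E | ~D = a + b − a·b on (0.6600, 0.5200) = 0.8368
E & (E | ~D) = a·b on (0.6600, 0.8368) = 0.5523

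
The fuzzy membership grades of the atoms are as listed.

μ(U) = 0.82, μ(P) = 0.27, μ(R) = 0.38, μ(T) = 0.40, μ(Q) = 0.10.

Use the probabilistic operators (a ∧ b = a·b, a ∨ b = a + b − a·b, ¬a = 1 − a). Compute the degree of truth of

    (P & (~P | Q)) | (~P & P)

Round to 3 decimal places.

~P = 1 − 0.2700 = 0.7300
~P | Q = a + b − a·b on (0.7300, 0.1000) = 0.7570
P & (~P | Q) = a·b on (0.2700, 0.7570) = 0.2044
~P = 1 − 0.2700 = 0.7300
~P & P = a·b on (0.7300, 0.2700) = 0.1971
(P & (~P | Q)) | (~P & P) = a + b − a·b on (0.2044, 0.1971) = 0.3612

0.361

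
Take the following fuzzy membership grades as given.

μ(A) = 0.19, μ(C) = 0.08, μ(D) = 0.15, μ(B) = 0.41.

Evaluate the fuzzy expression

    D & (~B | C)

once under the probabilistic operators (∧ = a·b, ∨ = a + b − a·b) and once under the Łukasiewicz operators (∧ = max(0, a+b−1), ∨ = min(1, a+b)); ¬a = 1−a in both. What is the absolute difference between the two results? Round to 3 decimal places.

0.093

Under probabilistic:
  ~B = 1 − 0.4100 = 0.5900
  ~B | C = a + b − a·b on (0.5900, 0.0800) = 0.6228
  D & (~B | C) = a·b on (0.1500, 0.6228) = 0.0934
  → value = 0.0934
Under Łukasiewicz:
  ~B = 1 − 0.41 = 0.59
  ~B | C = min(1, a+b) on (0.59, 0.08) = 0.67
  D & (~B | C) = max(0, a+b−1) on (0.15, 0.67) = 0.00
  → value = 0.0000
|0.0934 − 0.0000| = 0.093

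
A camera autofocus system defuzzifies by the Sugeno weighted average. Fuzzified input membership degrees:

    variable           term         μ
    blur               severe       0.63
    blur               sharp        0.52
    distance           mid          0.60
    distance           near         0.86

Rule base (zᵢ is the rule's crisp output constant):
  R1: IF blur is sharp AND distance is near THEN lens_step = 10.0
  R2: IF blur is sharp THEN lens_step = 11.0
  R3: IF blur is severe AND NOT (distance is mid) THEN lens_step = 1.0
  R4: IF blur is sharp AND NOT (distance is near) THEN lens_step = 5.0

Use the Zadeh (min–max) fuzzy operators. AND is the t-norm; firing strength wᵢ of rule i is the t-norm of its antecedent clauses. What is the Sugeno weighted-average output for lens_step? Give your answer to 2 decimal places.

7.61

R1 (z=10.0): sharp=0.52, near=0.86; AND[min(a, b)] → w = 0.52
R2 (z=11.0): sharp=0.52 → w = 0.52
R3 (z=1.0): severe=0.63, ¬mid=1−0.60=0.40; AND[min(a, b)] → w = 0.40
R4 (z=5.0): sharp=0.52, ¬near=1−0.86=0.14; AND[min(a, b)] → w = 0.14
Weighted average = (0.52·10.0 + 0.52·11.0 + 0.40·1.0 + 0.14·5.0) / (0.52 + 0.52 + 0.40 + 0.14)
  = 12.0200 / 1.5800 = 7.61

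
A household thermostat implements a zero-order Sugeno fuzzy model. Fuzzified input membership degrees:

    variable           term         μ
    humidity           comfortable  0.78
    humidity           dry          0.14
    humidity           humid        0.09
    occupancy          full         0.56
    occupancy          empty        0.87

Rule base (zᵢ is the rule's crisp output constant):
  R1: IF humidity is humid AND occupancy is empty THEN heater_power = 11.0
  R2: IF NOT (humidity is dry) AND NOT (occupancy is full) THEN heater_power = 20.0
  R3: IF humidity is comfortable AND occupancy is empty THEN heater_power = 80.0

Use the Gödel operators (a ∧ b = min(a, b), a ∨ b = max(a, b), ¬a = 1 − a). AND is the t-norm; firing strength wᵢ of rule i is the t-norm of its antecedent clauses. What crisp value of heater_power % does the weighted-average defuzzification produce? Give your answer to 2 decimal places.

R1 (z=11.0): humid=0.09, empty=0.87; AND[min(a, b)] → w = 0.09
R2 (z=20.0): ¬dry=1−0.14=0.86, ¬full=1−0.56=0.44; AND[min(a, b)] → w = 0.44
R3 (z=80.0): comfortable=0.78, empty=0.87; AND[min(a, b)] → w = 0.78
Weighted average = (0.09·11.0 + 0.44·20.0 + 0.78·80.0) / (0.09 + 0.44 + 0.78)
  = 72.1900 / 1.3100 = 55.11

55.11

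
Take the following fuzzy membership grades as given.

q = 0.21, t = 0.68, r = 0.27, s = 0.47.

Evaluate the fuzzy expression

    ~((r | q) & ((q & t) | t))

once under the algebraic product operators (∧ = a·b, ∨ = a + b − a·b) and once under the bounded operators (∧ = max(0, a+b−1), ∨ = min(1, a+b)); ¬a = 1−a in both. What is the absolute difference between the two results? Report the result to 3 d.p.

Under algebraic product:
  r | q = a + b − a·b on (0.2700, 0.2100) = 0.4233
  q & t = a·b on (0.2100, 0.6800) = 0.1428
  (q & t) | t = a + b − a·b on (0.1428, 0.6800) = 0.7257
  (r | q) & ((q & t) | t) = a·b on (0.4233, 0.7257) = 0.3072
  ~((r | q) & ((q & t) | t)) = 1 − 0.3072 = 0.6928
  → value = 0.6928
Under bounded:
  r | q = min(1, a+b) on (0.27, 0.21) = 0.48
  q & t = max(0, a+b−1) on (0.21, 0.68) = 0.00
  (q & t) | t = min(1, a+b) on (0.00, 0.68) = 0.68
  (r | q) & ((q & t) | t) = max(0, a+b−1) on (0.48, 0.68) = 0.16
  ~((r | q) & ((q & t) | t)) = 1 − 0.16 = 0.84
  → value = 0.8400
|0.6928 − 0.8400| = 0.147

0.147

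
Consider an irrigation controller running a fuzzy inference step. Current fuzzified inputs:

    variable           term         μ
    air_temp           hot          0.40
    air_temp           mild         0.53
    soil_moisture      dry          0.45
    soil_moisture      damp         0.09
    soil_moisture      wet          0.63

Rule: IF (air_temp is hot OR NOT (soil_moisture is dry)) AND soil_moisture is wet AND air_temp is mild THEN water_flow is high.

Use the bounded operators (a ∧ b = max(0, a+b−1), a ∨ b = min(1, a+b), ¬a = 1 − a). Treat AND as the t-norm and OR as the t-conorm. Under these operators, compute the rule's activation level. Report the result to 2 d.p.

0.11

firing strength: (hot=0.40 OR ¬dry=1−0.45=0.55) = 0.95; AND[max(0, a+b−1)] with wet=0.63, mild=0.53 → w = 0.11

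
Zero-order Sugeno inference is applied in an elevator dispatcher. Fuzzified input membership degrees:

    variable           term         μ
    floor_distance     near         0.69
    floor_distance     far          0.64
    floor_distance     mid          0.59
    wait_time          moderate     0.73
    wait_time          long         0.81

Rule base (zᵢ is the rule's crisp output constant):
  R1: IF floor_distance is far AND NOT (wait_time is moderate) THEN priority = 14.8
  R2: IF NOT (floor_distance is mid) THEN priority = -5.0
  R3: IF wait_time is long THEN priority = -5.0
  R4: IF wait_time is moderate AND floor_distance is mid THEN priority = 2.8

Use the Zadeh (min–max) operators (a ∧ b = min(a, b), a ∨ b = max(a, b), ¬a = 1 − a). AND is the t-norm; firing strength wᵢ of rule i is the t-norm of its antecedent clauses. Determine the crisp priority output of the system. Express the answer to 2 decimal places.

R1 (z=14.8): far=0.64, ¬moderate=1−0.73=0.27; AND[min(a, b)] → w = 0.27
R2 (z=-5.0): ¬mid=1−0.59=0.41 → w = 0.41
R3 (z=-5.0): long=0.81 → w = 0.81
R4 (z=2.8): moderate=0.73, mid=0.59; AND[min(a, b)] → w = 0.59
Weighted average = (0.27·14.8 + 0.41·-5.0 + 0.81·-5.0 + 0.59·2.8) / (0.27 + 0.41 + 0.81 + 0.59)
  = -0.4520 / 2.0800 = -0.22

-0.22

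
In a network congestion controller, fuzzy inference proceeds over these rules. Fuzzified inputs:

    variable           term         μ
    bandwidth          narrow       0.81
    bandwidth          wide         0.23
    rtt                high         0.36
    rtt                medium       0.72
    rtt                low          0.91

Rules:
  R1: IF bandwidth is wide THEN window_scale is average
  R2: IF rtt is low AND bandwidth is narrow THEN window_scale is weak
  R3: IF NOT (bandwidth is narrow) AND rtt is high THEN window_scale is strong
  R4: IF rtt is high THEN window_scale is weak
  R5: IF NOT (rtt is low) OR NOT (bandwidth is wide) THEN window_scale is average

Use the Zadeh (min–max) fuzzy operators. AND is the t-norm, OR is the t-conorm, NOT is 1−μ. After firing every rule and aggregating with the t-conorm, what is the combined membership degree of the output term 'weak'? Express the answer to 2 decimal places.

0.81

R1: wide=0.23 → w = 0.23
R2: low=0.91, narrow=0.81; AND[min(a, b)] → w = 0.81
R3: ¬narrow=1−0.81=0.19, high=0.36; AND[min(a, b)] → w = 0.19
R4: high=0.36 → w = 0.36
R5: ¬low=1−0.91=0.09, ¬wide=1−0.23=0.77; OR[max(a, b)] → w = 0.77
Rules with consequent 'weak': {R2, R4} → strengths 0.81, 0.36
Aggregate via t-conorm [max(a, b)]: 0.81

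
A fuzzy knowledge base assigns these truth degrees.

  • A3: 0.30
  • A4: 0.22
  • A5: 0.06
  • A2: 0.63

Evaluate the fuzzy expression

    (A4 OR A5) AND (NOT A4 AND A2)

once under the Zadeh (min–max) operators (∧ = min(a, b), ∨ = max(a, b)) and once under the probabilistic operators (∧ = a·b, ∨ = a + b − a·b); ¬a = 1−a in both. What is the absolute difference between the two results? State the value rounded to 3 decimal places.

Under Zadeh (min–max):
  A4 OR A5 = max(a, b) on (0.22, 0.06) = 0.22
  NOT A4 = 1 − 0.22 = 0.78
  NOT A4 AND A2 = min(a, b) on (0.78, 0.63) = 0.63
  (A4 OR A5) AND (NOT A4 AND A2) = min(a, b) on (0.22, 0.63) = 0.22
  → value = 0.2200
Under probabilistic:
  A4 OR A5 = a + b − a·b on (0.2200, 0.0600) = 0.2668
  NOT A4 = 1 − 0.2200 = 0.7800
  NOT A4 AND A2 = a·b on (0.7800, 0.6300) = 0.4914
  (A4 OR A5) AND (NOT A4 AND A2) = a·b on (0.2668, 0.4914) = 0.1311
  → value = 0.1311
|0.2200 − 0.1311| = 0.089

0.089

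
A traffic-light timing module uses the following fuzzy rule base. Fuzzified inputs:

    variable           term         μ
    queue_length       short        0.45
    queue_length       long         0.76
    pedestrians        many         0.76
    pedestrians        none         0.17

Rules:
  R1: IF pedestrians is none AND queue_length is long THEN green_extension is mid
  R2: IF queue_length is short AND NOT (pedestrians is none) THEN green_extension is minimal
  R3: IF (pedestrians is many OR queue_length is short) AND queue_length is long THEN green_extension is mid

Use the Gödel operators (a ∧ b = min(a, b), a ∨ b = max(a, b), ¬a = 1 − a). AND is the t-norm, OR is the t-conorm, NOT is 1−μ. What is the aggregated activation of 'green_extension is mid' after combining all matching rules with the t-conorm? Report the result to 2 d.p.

0.76

R1: none=0.17, long=0.76; AND[min(a, b)] → w = 0.17
R2: short=0.45, ¬none=1−0.17=0.83; AND[min(a, b)] → w = 0.45
R3: (many=0.76 OR short=0.45) = 0.76; AND[min(a, b)] with long=0.76 → w = 0.76
Rules with consequent 'mid': {R1, R3} → strengths 0.17, 0.76
Aggregate via t-conorm [max(a, b)]: 0.76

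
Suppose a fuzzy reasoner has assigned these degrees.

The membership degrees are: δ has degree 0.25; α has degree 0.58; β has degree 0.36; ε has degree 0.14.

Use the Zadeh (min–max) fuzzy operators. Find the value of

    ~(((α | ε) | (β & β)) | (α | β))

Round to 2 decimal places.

0.42

α | ε = max(a, b) on (0.58, 0.14) = 0.58
β & β = min(a, b) on (0.36, 0.36) = 0.36
(α | ε) | (β & β) = max(a, b) on (0.58, 0.36) = 0.58
α | β = max(a, b) on (0.58, 0.36) = 0.58
((α | ε) | (β & β)) | (α | β) = max(a, b) on (0.58, 0.58) = 0.58
~(((α | ε) | (β & β)) | (α | β)) = 1 − 0.58 = 0.42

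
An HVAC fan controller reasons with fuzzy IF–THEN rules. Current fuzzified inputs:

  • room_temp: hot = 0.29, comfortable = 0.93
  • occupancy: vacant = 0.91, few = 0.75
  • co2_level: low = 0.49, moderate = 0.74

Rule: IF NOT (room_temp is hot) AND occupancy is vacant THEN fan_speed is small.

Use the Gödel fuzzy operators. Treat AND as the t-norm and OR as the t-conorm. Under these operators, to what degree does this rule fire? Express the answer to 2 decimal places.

0.71

firing strength: ¬hot=1−0.29=0.71, vacant=0.91; AND[min(a, b)] → w = 0.71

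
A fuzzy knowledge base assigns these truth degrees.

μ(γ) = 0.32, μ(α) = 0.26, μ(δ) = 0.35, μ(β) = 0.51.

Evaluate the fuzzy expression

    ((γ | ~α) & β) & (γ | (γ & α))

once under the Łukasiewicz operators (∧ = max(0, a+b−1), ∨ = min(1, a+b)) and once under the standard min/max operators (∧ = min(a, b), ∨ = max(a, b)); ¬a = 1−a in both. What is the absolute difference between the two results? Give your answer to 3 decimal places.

0.320

Under Łukasiewicz:
  ~α = 1 − 0.26 = 0.74
  γ | ~α = min(1, a+b) on (0.32, 0.74) = 1.00
  (γ | ~α) & β = max(0, a+b−1) on (1.00, 0.51) = 0.51
  γ & α = max(0, a+b−1) on (0.32, 0.26) = 0.00
  γ | (γ & α) = min(1, a+b) on (0.32, 0.00) = 0.32
  ((γ | ~α) & β) & (γ | (γ & α)) = max(0, a+b−1) on (0.51, 0.32) = 0.00
  → value = 0.0000
Under standard min/max:
  ~α = 1 − 0.26 = 0.74
  γ | ~α = max(a, b) on (0.32, 0.74) = 0.74
  (γ | ~α) & β = min(a, b) on (0.74, 0.51) = 0.51
  γ & α = min(a, b) on (0.32, 0.26) = 0.26
  γ | (γ & α) = max(a, b) on (0.32, 0.26) = 0.32
  ((γ | ~α) & β) & (γ | (γ & α)) = min(a, b) on (0.51, 0.32) = 0.32
  → value = 0.3200
|0.0000 − 0.3200| = 0.320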